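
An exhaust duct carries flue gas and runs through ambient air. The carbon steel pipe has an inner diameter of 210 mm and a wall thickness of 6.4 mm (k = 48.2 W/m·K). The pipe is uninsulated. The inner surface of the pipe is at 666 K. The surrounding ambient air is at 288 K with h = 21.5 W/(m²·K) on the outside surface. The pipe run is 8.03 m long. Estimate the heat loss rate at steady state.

For a radial system each layer contributes R = ln(r_out/r_in)/(2πkL); films add R = 1/(hA).
R_carbon steel pipe wall = ln(111.4/105)/(2π×48.2×8.03) = 2.433×10^-5 K/W
R_outer film = 1/(h_o·2πr_oL) = 1/(21.5×2π×0.1114×8.03) = 0.008275 K/W
R_total = 0.0083 K/W
Q = ΔT/R_total = 378/0.0083

Q ≈ 45500 W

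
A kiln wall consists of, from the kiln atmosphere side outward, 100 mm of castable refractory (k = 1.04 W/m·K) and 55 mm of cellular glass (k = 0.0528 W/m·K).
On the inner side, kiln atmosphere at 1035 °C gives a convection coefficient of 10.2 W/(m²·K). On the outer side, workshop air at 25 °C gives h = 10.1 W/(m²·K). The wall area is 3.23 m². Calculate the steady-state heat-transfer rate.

Q ≈ 2440 W

Series thermal resistances:
R_inner film = 1/(h_i·A) = 1/(10.2×3.23) = 0.03035 K/W
R_castable refractory = L/(kA) = 0.1/(1.04×3.23) = 0.02977 K/W
R_cellular glass = L/(kA) = 0.055/(0.0528×3.23) = 0.3225 K/W
R_outer film = 1/(h_o·A) = 1/(10.1×3.23) = 0.03065 K/W
R_total = 0.4133 K/W
Q = ΔT / R_total = 1010 / 0.4133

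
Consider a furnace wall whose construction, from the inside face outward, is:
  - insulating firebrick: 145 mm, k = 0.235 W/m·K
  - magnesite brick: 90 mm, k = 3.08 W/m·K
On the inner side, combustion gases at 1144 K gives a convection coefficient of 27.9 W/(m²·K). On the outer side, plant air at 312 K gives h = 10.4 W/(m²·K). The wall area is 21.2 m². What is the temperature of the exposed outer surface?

Using the resistance-network approach (series):
R_inner film = 1/(h_i·A) = 1/(27.9×21.2) = 0.001691 K/W
R_insulating firebrick = L/(kA) = 0.145/(0.235×21.2) = 0.0291 K/W
R_magnesite brick = L/(kA) = 0.09/(3.08×21.2) = 0.001378 K/W
R_outer film = 1/(h_o·A) = 1/(10.4×21.2) = 0.004536 K/W
R_total = 0.03671 K/W;  Q = ΔT/R_total = 832/0.03671 = 22660 W
T_interface = T_inner − Q·ΣR(inner→interface) = 1144 − 22700×0.03217

T ≈ 415 K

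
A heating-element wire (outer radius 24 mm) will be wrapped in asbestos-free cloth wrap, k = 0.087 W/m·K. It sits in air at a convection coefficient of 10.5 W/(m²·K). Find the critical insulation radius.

r_cr ≈ 8.29 mm

For a cylinder r_cr = k/h = 0.087/10.5
r_cr = 8.29 mm; since the bare radius (24 mm) is above r_cr, any added insulation will reduce heat loss.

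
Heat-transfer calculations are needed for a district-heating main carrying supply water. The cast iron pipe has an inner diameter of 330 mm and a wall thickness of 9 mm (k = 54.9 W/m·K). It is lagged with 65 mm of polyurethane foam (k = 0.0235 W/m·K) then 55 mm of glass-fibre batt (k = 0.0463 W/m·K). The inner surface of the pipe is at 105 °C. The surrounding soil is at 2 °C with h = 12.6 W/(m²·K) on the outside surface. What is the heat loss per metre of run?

q′ ≈ 35.5 W/m

For a radial system each layer contributes R = ln(r_out/r_in)/(2πkL); films add R = 1/(hA).
R_cast iron pipe wall = ln(174/165)/(2π×54.9×1) = 1.54×10^-4 K/W
R_polyurethane foam = ln(239/174)/(2π×0.0235×1) = 2.15 K/W
R_glass-fibre batt = ln(294/239)/(2π×0.0463×1) = 0.712 K/W
R_outer film = 1/(h_o·2πr_oL) = 1/(12.6×2π×0.294×1) = 0.04296 K/W
R_total = 2.905 K/W
Q = ΔT/R_total = 103/2.905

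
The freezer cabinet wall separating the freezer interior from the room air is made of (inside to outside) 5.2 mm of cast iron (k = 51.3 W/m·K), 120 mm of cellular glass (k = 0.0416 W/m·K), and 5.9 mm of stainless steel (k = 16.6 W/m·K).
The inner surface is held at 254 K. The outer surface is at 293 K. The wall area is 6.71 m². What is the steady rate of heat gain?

Q ≈ 90.7 W

Model the wall as resistances in series:
R_cast iron = L/(kA) = 0.0052/(51.3×6.71) = 1.511×10^-5 K/W
R_cellular glass = L/(kA) = 0.12/(0.0416×6.71) = 0.4299 K/W
R_stainless steel = L/(kA) = 0.0059/(16.6×6.71) = 5.297×10^-5 K/W
R_total = 0.43 K/W
Q = ΔT / R_total = 39 / 0.43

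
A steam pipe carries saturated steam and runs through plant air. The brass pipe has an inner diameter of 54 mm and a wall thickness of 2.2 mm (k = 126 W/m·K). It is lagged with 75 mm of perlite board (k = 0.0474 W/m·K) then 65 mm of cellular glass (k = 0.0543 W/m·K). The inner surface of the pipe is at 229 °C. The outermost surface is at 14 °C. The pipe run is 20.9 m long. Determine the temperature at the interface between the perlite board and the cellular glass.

Cylindrical conduction, so R = ln(r₂/r₁)/(2πkL) per layer, in series:
R_brass pipe wall = ln(29.2/27)/(2π×126×20.9) = 4.734×10^-6 K/W
R_perlite board = ln(104.2/29.2)/(2π×0.0474×20.9) = 0.2044 K/W
R_cellular glass = ln(169.2/104.2)/(2π×0.0543×20.9) = 0.06798 K/W
R_total = 0.2724 K/W
Q = ΔT/R_total = 215/0.2724
Q = 789 W
T_interface = T_inner − Q·ΣR(inner→interface) = 229 − 789×0.2044

T ≈ 67.7 °C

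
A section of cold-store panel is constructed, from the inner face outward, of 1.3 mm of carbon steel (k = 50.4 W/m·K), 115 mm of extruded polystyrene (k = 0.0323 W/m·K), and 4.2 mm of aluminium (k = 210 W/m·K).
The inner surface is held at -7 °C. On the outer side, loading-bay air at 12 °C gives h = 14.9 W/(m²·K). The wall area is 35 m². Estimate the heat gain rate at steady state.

Using the resistance-network approach (series):
R_carbon steel = L/(kA) = 0.0013/(50.4×35) = 7.37×10^-7 K/W
R_extruded polystyrene = L/(kA) = 0.115/(0.0323×35) = 0.1017 K/W
R_aluminium = L/(kA) = 0.0042/(210×35) = 5.714×10^-7 K/W
R_outer film = 1/(h_o·A) = 1/(14.9×35) = 0.001918 K/W
R_total = 0.1036 K/W
Q = ΔT / R_total = 19 / 0.1036

Q ≈ 183 W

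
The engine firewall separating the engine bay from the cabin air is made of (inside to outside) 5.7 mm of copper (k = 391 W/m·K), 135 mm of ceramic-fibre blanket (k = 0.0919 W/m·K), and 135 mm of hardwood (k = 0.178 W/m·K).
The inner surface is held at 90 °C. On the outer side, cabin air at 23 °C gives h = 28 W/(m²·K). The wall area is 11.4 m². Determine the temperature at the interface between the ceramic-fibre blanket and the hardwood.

Model the wall as resistances in series:
R_copper = L/(kA) = 0.0057/(391×11.4) = 1.279×10^-6 K/W
R_ceramic-fibre blanket = L/(kA) = 0.135/(0.0919×11.4) = 0.1289 K/W
R_hardwood = L/(kA) = 0.135/(0.178×11.4) = 0.06653 K/W
R_outer film = 1/(h_o·A) = 1/(28×11.4) = 0.003133 K/W
R_total = 0.1985 K/W;  Q = ΔT/R_total = 67/0.1985 = 337.5 W
T_interface = T_inner − Q·ΣR(inner→interface) = 90 − 337×0.1289

T ≈ 46.5 °C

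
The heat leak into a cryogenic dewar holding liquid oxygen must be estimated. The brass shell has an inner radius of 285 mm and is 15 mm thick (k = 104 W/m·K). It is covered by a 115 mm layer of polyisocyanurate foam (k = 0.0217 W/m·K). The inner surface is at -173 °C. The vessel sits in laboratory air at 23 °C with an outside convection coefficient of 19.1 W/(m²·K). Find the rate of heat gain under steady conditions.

Radial (spherical) resistances in series:
R_brass shell = (1/0.285 − 1/0.3)/(4π×104) = 1.342×10^-4 K/W
R_polyisocyanurate foam = (1/0.3 − 1/0.415)/(4π×0.0217) = 3.387 K/W
R_outer film = 1/(h·4πr_o²) = 1/(19.1×4π×0.415²) = 0.02419 K/W
R_total = 3.412 K/W
Q = ΔT/R_total = 196/3.412

Q ≈ 57.4 W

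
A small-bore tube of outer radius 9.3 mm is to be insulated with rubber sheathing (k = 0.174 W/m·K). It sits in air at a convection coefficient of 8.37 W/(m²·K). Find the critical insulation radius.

For a cylinder r_cr = k/h = 0.174/8.37
r_cr = 20.8 mm; since the bare radius (9.3 mm) is below r_cr, adding a thin layer of insulation will *increase* heat loss.

r_cr ≈ 20.8 mm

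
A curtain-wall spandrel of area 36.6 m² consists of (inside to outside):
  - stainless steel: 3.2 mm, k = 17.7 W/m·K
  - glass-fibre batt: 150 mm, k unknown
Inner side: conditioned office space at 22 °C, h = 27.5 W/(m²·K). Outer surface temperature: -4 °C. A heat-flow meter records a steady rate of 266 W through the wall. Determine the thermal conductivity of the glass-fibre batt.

Using the resistance-network approach (series):
R_inner film = 1/(h_i·A) = 1/(27.5×36.6) = 9.935×10^-4 K/W
R_stainless steel = L/(kA) = 0.0032/(17.7×36.6) = 4.94×10^-6 K/W
Sum of known resistances R_other = 9.985×10^-4 K/W
Total R = ΔT/Q = 26/266 = 0.09774 K/W
R_glass-fibre batt = R_total − R_other = 0.09675 K/W
k = L/(R·A) = 0.15/(0.09675×36.6)

k ≈ 0.0424 W/(m·K)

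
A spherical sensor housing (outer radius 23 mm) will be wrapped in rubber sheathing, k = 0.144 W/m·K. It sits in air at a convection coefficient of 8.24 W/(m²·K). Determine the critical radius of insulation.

r_cr ≈ 35 mm

For a sphere r_cr = 2k/h = 2×0.144/8.24
r_cr = 35 mm; since the bare radius (23 mm) is below r_cr, adding a thin layer of insulation will *increase* heat loss.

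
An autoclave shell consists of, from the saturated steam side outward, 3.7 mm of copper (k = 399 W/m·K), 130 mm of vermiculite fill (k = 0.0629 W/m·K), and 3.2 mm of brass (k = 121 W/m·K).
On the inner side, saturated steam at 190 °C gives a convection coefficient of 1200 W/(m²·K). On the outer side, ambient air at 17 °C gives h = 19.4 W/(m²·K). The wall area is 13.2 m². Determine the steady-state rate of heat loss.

Q ≈ 1080 W

Using the resistance-network approach (series):
R_inner film = 1/(h_i·A) = 1/(1200×13.2) = 6.313×10^-5 K/W
R_copper = L/(kA) = 0.0037/(399×13.2) = 7.025×10^-7 K/W
R_vermiculite fill = L/(kA) = 0.13/(0.0629×13.2) = 0.1566 K/W
R_brass = L/(kA) = 0.0032/(121×13.2) = 2.004×10^-6 K/W
R_outer film = 1/(h_o·A) = 1/(19.4×13.2) = 0.003905 K/W
R_total = 0.1605 K/W
Q = ΔT / R_total = 173 / 0.1605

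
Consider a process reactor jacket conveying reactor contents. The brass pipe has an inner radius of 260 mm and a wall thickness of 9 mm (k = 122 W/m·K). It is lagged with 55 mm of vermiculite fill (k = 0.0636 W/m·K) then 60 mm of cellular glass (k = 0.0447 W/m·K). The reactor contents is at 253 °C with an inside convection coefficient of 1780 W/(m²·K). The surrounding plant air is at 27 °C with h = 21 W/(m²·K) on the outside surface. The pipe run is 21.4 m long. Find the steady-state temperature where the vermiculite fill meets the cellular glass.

Treating each annulus and film as a series resistance:
R_inner film = 1/(h_i·2πr₁L) = 1/(1780×2π×0.26×21.4) = 1.607×10^-5 K/W
R_brass pipe wall = ln(269/260)/(2π×122×21.4) = 2.074×10^-6 K/W
R_vermiculite fill = ln(324/269)/(2π×0.0636×21.4) = 0.02175 K/W
R_cellular glass = ln(384/324)/(2π×0.0447×21.4) = 0.02827 K/W
R_outer film = 1/(h_o·2πr_oL) = 1/(21×2π×0.384×21.4) = 9.223×10^-4 K/W
R_total = 0.05096 K/W
Q = ΔT/R_total = 226/0.05096
Q = 4430 W
T_interface = T_inner − Q·ΣR(inner→interface) = 253 − 4430×0.02177

T ≈ 156 °C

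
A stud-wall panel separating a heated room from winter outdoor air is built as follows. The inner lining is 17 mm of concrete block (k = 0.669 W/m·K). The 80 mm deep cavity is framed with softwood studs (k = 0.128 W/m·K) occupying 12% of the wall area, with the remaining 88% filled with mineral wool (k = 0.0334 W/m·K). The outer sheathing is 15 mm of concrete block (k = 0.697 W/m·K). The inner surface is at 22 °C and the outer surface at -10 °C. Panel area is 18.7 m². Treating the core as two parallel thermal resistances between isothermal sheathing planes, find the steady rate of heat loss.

Q ≈ 326 W

Sheathing layers in series; stud and cavity paths in parallel between them.
R_inner = 0.017/(0.669×18.7) = 0.001359 K/W
R_stud  = 0.08/(0.128×0.12×18.7) = 0.2785 K/W
R_cav   = 0.08/(0.0334×0.88×18.7) = 0.1456 K/W
1/R_core = 1/R_stud + 1/R_cav → R_core = 0.0956 K/W
R_outer = 0.015/(0.697×18.7) = 0.001151 K/W
R_total = 0.0981 K/W
Q = ΔT/R_total = 32/0.0981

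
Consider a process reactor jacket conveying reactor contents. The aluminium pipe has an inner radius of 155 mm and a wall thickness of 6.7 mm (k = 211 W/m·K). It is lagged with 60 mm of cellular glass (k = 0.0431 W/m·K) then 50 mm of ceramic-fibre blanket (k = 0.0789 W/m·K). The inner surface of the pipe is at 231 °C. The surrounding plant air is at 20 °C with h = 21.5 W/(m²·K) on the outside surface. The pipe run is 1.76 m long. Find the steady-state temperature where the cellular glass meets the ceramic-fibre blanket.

Per-layer cylindrical resistances, series-summed:
R_aluminium pipe wall = ln(161.7/155)/(2π×211×1.76) = 1.814×10^-5 K/W
R_cellular glass = ln(221.7/161.7)/(2π×0.0431×1.76) = 0.6621 K/W
R_ceramic-fibre blanket = ln(271.7/221.7)/(2π×0.0789×1.76) = 0.2331 K/W
R_outer film = 1/(h_o·2πr_oL) = 1/(21.5×2π×0.2717×1.76) = 0.01548 K/W
R_total = 0.9107 K/W
Q = ΔT/R_total = 211/0.9107
Q = 232 W
T_interface = T_inner − Q·ΣR(inner→interface) = 231 − 232×0.6621

T ≈ 77.6 °C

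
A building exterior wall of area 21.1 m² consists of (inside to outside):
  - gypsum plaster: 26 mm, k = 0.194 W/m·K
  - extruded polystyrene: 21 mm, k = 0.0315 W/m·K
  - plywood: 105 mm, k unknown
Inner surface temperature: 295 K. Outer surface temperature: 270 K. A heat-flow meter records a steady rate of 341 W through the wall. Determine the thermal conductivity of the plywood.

k ≈ 0.141 W/(m·K)

Using the resistance-network approach (series):
R_gypsum plaster = L/(kA) = 0.026/(0.194×21.1) = 0.006352 K/W
R_extruded polystyrene = L/(kA) = 0.021/(0.0315×21.1) = 0.0316 K/W
Sum of known resistances R_other = 0.03795 K/W
Total R = ΔT/Q = 25/341 = 0.07331 K/W
R_plywood = R_total − R_other = 0.03537 K/W
k = L/(R·A) = 0.105/(0.03537×21.1)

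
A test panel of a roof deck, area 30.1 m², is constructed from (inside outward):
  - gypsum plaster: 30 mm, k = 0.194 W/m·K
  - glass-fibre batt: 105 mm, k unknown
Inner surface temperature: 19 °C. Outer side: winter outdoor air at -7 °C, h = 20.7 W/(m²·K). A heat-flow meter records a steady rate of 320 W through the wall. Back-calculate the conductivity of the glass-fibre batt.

k ≈ 0.0468 W/(m·K)

Thermal resistances in series:
R_gypsum plaster = L/(kA) = 0.03/(0.194×30.1) = 0.005138 K/W
R_outer film = 1/(h_o·A) = 1/(20.7×30.1) = 0.001605 K/W
Sum of known resistances R_other = 0.006742 K/W
Total R = ΔT/Q = 26/320 = 0.08125 K/W
R_glass-fibre batt = R_total − R_other = 0.07451 K/W
k = L/(R·A) = 0.105/(0.07451×30.1)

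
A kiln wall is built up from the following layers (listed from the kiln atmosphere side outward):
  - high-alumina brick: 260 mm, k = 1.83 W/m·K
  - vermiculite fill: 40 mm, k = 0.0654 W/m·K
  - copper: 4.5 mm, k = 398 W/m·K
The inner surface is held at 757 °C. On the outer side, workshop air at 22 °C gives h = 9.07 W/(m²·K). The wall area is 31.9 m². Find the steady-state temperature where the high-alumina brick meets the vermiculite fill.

T ≈ 636 °C

Model the wall as resistances in series:
R_high-alumina brick = L/(kA) = 0.26/(1.83×31.9) = 0.004454 K/W
R_vermiculite fill = L/(kA) = 0.04/(0.0654×31.9) = 0.01917 K/W
R_copper = L/(kA) = 0.0045/(398×31.9) = 3.544×10^-7 K/W
R_outer film = 1/(h_o·A) = 1/(9.07×31.9) = 0.003456 K/W
R_total = 0.02708 K/W;  Q = ΔT/R_total = 735/0.02708 = 27140 W
T_interface = T_inner − Q·ΣR(inner→interface) = 757 − 27100×0.004454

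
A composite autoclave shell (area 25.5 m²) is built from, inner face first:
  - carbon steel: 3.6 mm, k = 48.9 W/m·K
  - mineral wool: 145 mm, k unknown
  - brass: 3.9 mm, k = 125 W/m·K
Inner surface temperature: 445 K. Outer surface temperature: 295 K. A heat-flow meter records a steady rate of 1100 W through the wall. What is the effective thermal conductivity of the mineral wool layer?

k ≈ 0.0417 W/(m·K)

Series thermal resistances:
R_carbon steel = L/(kA) = 0.0036/(48.9×25.5) = 2.887×10^-6 K/W
R_brass = L/(kA) = 0.0039/(125×25.5) = 1.224×10^-6 K/W
Sum of known resistances R_other = 4.111×10^-6 K/W
Total R = ΔT/Q = 150/1100 = 0.1364 K/W
R_mineral wool = R_total − R_other = 0.1364 K/W
k = L/(R·A) = 0.145/(0.1364×25.5)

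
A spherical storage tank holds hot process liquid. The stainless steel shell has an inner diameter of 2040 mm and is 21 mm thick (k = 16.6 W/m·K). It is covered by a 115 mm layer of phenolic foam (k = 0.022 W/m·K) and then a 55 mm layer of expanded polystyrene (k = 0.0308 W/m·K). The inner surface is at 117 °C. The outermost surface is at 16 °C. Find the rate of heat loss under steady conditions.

Radial (spherical) resistances in series:
R_stainless steel shell = (1/1.02 − 1/1.041)/(4π×16.6) = 9.481×10^-5 K/W
R_phenolic foam = (1/1.041 − 1/1.156)/(4π×0.022) = 0.3457 K/W
R_expanded polystyrene = (1/1.156 − 1/1.211)/(4π×0.0308) = 0.1015 K/W
R_total = 0.4473 K/W
Q = ΔT/R_total = 101/0.4473

Q ≈ 226 W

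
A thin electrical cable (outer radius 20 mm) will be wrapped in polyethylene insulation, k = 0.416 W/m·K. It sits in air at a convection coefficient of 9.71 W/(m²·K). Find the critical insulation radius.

For a cylinder r_cr = k/h = 0.416/9.71
r_cr = 42.8 mm; since the bare radius (20 mm) is below r_cr, adding a thin layer of insulation will *increase* heat loss.

r_cr ≈ 42.8 mm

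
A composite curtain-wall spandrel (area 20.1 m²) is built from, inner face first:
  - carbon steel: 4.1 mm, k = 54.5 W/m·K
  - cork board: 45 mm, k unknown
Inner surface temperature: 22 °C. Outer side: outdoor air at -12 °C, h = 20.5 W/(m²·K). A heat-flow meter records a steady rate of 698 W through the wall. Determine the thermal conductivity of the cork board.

Series thermal resistances:
R_carbon steel = L/(kA) = 0.0041/(54.5×20.1) = 3.743×10^-6 K/W
R_outer film = 1/(h_o·A) = 1/(20.5×20.1) = 0.002427 K/W
Sum of known resistances R_other = 0.002431 K/W
Total R = ΔT/Q = 34/698 = 0.04871 K/W
R_cork board = R_total − R_other = 0.04628 K/W
k = L/(R·A) = 0.045/(0.04628×20.1)

k ≈ 0.0484 W/(m·K)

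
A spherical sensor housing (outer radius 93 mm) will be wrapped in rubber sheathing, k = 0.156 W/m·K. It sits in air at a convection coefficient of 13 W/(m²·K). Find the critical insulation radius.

r_cr ≈ 24 mm

For a sphere r_cr = 2k/h = 2×0.156/13
r_cr = 24 mm; since the bare radius (93 mm) is above r_cr, any added insulation will reduce heat loss.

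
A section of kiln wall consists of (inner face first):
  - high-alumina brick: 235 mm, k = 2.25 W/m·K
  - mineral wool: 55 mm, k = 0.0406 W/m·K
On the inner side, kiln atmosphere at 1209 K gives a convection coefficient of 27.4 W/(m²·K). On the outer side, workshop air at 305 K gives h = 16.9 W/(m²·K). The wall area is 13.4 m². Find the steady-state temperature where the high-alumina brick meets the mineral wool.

Using the resistance-network approach (series):
R_inner film = 1/(h_i·A) = 1/(27.4×13.4) = 0.002724 K/W
R_high-alumina brick = L/(kA) = 0.235/(2.25×13.4) = 0.007794 K/W
R_mineral wool = L/(kA) = 0.055/(0.0406×13.4) = 0.1011 K/W
R_outer film = 1/(h_o·A) = 1/(16.9×13.4) = 0.004416 K/W
R_total = 0.116 K/W;  Q = ΔT/R_total = 904/0.116 = 7791 W
T_interface = T_inner − Q·ΣR(inner→interface) = 1209 − 7790×0.01052

T ≈ 1130 K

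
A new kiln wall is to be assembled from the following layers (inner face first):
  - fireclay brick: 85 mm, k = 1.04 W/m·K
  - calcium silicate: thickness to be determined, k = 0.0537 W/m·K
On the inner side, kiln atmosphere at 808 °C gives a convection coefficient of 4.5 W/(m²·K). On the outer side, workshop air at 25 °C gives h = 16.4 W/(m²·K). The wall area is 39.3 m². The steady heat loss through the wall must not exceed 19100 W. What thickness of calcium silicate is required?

Treating each layer as a thermal resistance in series:
R_inner film = 1/(h_i·A) = 1/(4.5×39.3) = 0.005655 K/W
R_fireclay brick = L/(kA) = 0.085/(1.04×39.3) = 0.00208 K/W
R_outer film = 1/(h_o·A) = 1/(16.4×39.3) = 0.001552 K/W
Sum of the known resistances R_other = 0.009286 K/W
Required total resistance R_tot = ΔT/Q_allow = 783/19100 = 0.04099 K/W
R_calcium silicate = R_tot − R_other = 0.03171 K/W
L = R·k·A = 0.03171×0.0537×39.3

L ≈ 66.9 mm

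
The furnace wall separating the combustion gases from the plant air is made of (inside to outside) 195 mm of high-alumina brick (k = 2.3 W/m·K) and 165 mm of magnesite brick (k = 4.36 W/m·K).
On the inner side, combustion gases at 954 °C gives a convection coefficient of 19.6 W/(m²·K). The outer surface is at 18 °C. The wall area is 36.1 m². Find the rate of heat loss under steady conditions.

Thermal resistances in series:
R_inner film = 1/(h_i·A) = 1/(19.6×36.1) = 0.001413 K/W
R_high-alumina brick = L/(kA) = 0.195/(2.3×36.1) = 0.002349 K/W
R_magnesite brick = L/(kA) = 0.165/(4.36×36.1) = 0.001048 K/W
R_total = 0.00481 K/W
Q = ΔT / R_total = 936 / 0.00481

Q ≈ 195000 W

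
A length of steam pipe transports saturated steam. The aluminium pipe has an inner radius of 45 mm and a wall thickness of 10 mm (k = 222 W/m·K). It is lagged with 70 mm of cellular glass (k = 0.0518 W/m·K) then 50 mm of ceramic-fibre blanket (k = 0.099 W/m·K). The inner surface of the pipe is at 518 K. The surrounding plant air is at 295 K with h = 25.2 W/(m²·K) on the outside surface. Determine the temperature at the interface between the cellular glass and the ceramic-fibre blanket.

T ≈ 337 K

Per-layer cylindrical resistances, series-summed:
R_aluminium pipe wall = ln(55/45)/(2π×222×1) = 1.439×10^-4 K/W
R_cellular glass = ln(125/55)/(2π×0.0518×1) = 2.522 K/W
R_ceramic-fibre blanket = ln(175/125)/(2π×0.099×1) = 0.5409 K/W
R_outer film = 1/(h_o·2πr_oL) = 1/(25.2×2π×0.175×1) = 0.03609 K/W
R_total = 3.1 K/W
Q = ΔT/R_total = 223/3.1
Q = 71.9 W/m
T_interface = T_inner − Q·ΣR(inner→interface) = 518 − 71.9×2.523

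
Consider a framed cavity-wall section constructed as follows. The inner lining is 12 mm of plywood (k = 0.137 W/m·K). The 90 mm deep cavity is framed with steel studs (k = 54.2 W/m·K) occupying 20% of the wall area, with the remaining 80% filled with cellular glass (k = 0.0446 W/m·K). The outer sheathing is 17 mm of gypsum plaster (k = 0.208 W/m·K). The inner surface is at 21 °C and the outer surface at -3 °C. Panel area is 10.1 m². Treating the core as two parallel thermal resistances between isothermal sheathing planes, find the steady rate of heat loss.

Q ≈ 1360 W

Sheathing layers in series; stud and cavity paths in parallel between them.
R_inner = 0.012/(0.137×10.1) = 0.008672 K/W
R_stud  = 0.09/(54.2×0.2×10.1) = 8.22×10^-4 K/W
R_cav   = 0.09/(0.0446×0.8×10.1) = 0.2497 K/W
1/R_core = 1/R_stud + 1/R_cav → R_core = 8.193×10^-4 K/W
R_outer = 0.017/(0.208×10.1) = 0.008092 K/W
R_total = 0.01758 K/W
Q = ΔT/R_total = 24/0.01758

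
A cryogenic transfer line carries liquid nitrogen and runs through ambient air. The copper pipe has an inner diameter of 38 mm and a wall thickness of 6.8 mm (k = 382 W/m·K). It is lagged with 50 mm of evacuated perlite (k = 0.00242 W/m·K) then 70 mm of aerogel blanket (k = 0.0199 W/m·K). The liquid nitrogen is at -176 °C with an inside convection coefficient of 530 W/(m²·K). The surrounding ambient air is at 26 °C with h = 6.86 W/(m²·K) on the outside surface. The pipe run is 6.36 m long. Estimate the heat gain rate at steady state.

Q ≈ 16.8 W

Treating each annulus and film as a series resistance:
R_inner film = 1/(h_i·2πr₁L) = 1/(530×2π×0.019×6.36) = 0.002485 K/W
R_copper pipe wall = ln(25.8/19)/(2π×382×6.36) = 2.004×10^-5 K/W
R_evacuated perlite = ln(75.8/25.8)/(2π×0.00242×6.36) = 11.14 K/W
R_aerogel blanket = ln(145.8/75.8)/(2π×0.0199×6.36) = 0.8226 K/W
R_outer film = 1/(h_o·2πr_oL) = 1/(6.86×2π×0.1458×6.36) = 0.02502 K/W
R_total = 11.99 K/W
Q = ΔT/R_total = 202/11.99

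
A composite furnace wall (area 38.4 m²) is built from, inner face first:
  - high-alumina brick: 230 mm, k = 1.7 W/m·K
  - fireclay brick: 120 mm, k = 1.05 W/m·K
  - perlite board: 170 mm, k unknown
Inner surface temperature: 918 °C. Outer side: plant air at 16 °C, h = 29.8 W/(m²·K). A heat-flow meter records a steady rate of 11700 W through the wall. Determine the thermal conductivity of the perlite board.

k ≈ 0.0635 W/(m·K)

Model the wall as resistances in series:
R_high-alumina brick = L/(kA) = 0.23/(1.7×38.4) = 0.003523 K/W
R_fireclay brick = L/(kA) = 0.12/(1.05×38.4) = 0.002976 K/W
R_outer film = 1/(h_o·A) = 1/(29.8×38.4) = 8.739×10^-4 K/W
Sum of known resistances R_other = 0.007373 K/W
Total R = ΔT/Q = 902/11700 = 0.07709 K/W
R_perlite board = R_total − R_other = 0.06972 K/W
k = L/(R·A) = 0.17/(0.06972×38.4)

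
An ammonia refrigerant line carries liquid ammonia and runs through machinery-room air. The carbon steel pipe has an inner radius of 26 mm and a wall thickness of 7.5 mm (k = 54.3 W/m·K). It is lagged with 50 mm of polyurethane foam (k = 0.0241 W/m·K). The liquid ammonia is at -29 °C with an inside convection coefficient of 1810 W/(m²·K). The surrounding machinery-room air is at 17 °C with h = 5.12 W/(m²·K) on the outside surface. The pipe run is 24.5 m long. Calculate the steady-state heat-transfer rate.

Q ≈ 176 W

Per-layer cylindrical resistances, series-summed:
R_inner film = 1/(h_i·2πr₁L) = 1/(1810×2π×0.026×24.5) = 1.38×10^-4 K/W
R_carbon steel pipe wall = ln(33.5/26)/(2π×54.3×24.5) = 3.032×10^-5 K/W
R_polyurethane foam = ln(83.5/33.5)/(2π×0.0241×24.5) = 0.2462 K/W
R_outer film = 1/(h_o·2πr_oL) = 1/(5.12×2π×0.0835×24.5) = 0.01519 K/W
R_total = 0.2615 K/W
Q = ΔT/R_total = 46/0.2615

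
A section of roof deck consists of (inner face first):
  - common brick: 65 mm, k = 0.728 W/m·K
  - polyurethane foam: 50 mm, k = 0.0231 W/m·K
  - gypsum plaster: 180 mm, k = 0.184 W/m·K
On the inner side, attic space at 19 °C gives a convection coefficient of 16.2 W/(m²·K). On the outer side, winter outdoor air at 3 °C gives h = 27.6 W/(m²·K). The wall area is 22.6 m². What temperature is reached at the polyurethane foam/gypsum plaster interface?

Treating each layer as a thermal resistance in series:
R_inner film = 1/(h_i·A) = 1/(16.2×22.6) = 0.002731 K/W
R_common brick = L/(kA) = 0.065/(0.728×22.6) = 0.003951 K/W
R_polyurethane foam = L/(kA) = 0.05/(0.0231×22.6) = 0.09577 K/W
R_gypsum plaster = L/(kA) = 0.18/(0.184×22.6) = 0.04329 K/W
R_outer film = 1/(h_o·A) = 1/(27.6×22.6) = 0.001603 K/W
R_total = 0.1473 K/W;  Q = ΔT/R_total = 16/0.1473 = 108.6 W
T_interface = T_inner − Q·ΣR(inner→interface) = 19 − 109×0.1025

T ≈ 7.87 °C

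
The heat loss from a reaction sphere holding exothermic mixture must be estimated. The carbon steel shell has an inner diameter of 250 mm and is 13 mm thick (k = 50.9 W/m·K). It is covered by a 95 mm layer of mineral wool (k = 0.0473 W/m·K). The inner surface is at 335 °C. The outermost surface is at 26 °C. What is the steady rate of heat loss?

Q ≈ 62.1 W

Each spherical layer contributes R = (1/r_i − 1/r_o)/(4πk):
R_carbon steel shell = (1/0.125 − 1/0.138)/(4π×50.9) = 0.001178 K/W
R_mineral wool = (1/0.138 − 1/0.233)/(4π×0.0473) = 4.971 K/W
R_total = 4.972 K/W
Q = ΔT/R_total = 309/4.972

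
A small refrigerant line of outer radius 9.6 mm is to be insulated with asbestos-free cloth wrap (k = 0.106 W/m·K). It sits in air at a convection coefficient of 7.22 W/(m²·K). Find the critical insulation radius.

For a cylinder r_cr = k/h = 0.106/7.22
r_cr = 14.7 mm; since the bare radius (9.6 mm) is below r_cr, adding a thin layer of insulation will *increase* heat loss.

r_cr ≈ 14.7 mm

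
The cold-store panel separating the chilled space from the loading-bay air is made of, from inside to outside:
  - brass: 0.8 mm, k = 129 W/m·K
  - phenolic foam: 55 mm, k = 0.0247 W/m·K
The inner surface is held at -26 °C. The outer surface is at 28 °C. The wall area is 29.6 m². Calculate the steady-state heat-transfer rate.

Treating each layer as a thermal resistance in series:
R_brass = L/(kA) = 0.0008/(129×29.6) = 2.095×10^-7 K/W
R_phenolic foam = L/(kA) = 0.055/(0.0247×29.6) = 0.07523 K/W
R_total = 0.07523 K/W
Q = ΔT / R_total = 54 / 0.07523

Q ≈ 718 W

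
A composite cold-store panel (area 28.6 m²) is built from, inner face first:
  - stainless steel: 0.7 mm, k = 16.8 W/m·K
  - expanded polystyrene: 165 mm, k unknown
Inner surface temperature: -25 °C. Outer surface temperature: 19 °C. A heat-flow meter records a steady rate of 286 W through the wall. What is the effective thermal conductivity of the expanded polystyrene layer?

Using the resistance-network approach (series):
R_stainless steel = L/(kA) = 0.0007/(16.8×28.6) = 1.457×10^-6 K/W
Sum of known resistances R_other = 1.457×10^-6 K/W
Total R = ΔT/Q = 44/286 = 0.1538 K/W
R_expanded polystyrene = R_total − R_other = 0.1538 K/W
k = L/(R·A) = 0.165/(0.1538×28.6)

k ≈ 0.0375 W/(m·K)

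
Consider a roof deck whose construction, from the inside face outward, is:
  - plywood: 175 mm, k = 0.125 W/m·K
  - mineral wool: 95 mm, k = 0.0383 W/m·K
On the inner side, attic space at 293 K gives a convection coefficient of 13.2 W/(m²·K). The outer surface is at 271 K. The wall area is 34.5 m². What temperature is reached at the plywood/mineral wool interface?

T ≈ 285 K

Using the resistance-network approach (series):
R_inner film = 1/(h_i·A) = 1/(13.2×34.5) = 0.002196 K/W
R_plywood = L/(kA) = 0.175/(0.125×34.5) = 0.04058 K/W
R_mineral wool = L/(kA) = 0.095/(0.0383×34.5) = 0.0719 K/W
R_total = 0.1147 K/W;  Q = ΔT/R_total = 22/0.1147 = 191.9 W
T_interface = T_inner − Q·ΣR(inner→interface) = 293 − 192×0.04278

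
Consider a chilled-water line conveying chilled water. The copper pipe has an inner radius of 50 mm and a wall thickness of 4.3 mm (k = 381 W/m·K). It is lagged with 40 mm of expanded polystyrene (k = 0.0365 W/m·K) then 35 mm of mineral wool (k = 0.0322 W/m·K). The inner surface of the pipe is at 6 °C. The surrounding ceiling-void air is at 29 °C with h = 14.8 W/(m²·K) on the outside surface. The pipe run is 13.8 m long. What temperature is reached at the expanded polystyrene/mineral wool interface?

Treating each annulus and film as a series resistance:
R_copper pipe wall = ln(54.3/50)/(2π×381×13.8) = 2.497×10^-6 K/W
R_expanded polystyrene = ln(94.3/54.3)/(2π×0.0365×13.8) = 0.1744 K/W
R_mineral wool = ln(129.3/94.3)/(2π×0.0322×13.8) = 0.1131 K/W
R_outer film = 1/(h_o·2πr_oL) = 1/(14.8×2π×0.1293×13.8) = 0.006027 K/W
R_total = 0.2935 K/W
Q = ΔT/R_total = 23/0.2935
Q = 78.4 W
T_interface = T_inner + Q·ΣR(inner→interface) = 6 + 78.4×0.1744

T ≈ 19.7 °C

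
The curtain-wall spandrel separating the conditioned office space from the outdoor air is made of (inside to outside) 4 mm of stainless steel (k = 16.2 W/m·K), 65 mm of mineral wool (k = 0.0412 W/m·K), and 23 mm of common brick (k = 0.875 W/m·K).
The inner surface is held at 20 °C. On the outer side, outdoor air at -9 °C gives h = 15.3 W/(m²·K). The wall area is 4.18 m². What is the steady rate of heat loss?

Series thermal resistances:
R_stainless steel = L/(kA) = 0.004/(16.2×4.18) = 5.907×10^-5 K/W
R_mineral wool = L/(kA) = 0.065/(0.0412×4.18) = 0.3774 K/W
R_common brick = L/(kA) = 0.023/(0.875×4.18) = 0.006288 K/W
R_outer film = 1/(h_o·A) = 1/(15.3×4.18) = 0.01564 K/W
R_total = 0.3994 K/W
Q = ΔT / R_total = 29 / 0.3994

Q ≈ 72.6 W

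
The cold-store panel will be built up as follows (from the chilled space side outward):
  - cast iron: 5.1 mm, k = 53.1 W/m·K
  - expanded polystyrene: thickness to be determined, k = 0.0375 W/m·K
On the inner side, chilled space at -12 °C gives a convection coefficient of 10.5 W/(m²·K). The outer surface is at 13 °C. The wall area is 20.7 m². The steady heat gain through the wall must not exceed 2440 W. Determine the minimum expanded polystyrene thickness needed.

Model the wall as resistances in series:
R_inner film = 1/(h_i·A) = 1/(10.5×20.7) = 0.004601 K/W
R_cast iron = L/(kA) = 0.0051/(53.1×20.7) = 4.64×10^-6 K/W
Sum of the known resistances R_other = 0.004606 K/W
Required total resistance R_tot = ΔT/Q_allow = 25/2440 = 0.01025 K/W
R_expanded polystyrene = R_tot − R_other = 0.00564 K/W
L = R·k·A = 0.00564×0.0375×20.7

L ≈ 4.38 mm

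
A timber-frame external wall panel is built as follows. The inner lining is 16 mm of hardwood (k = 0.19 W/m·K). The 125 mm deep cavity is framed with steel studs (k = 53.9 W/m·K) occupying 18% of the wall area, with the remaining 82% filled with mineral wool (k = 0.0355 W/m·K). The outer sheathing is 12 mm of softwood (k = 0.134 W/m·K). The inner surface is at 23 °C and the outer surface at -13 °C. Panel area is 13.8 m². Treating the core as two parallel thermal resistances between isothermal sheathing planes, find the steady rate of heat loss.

Sheathing layers in series; stud and cavity paths in parallel between them.
R_inner = 0.016/(0.19×13.8) = 0.006102 K/W
R_stud  = 0.125/(53.9×0.18×13.8) = 9.336×10^-4 K/W
R_cav   = 0.125/(0.0355×0.82×13.8) = 0.3112 K/W
1/R_core = 1/R_stud + 1/R_cav → R_core = 9.308×10^-4 K/W
R_outer = 0.012/(0.134×13.8) = 0.006489 K/W
R_total = 0.01352 K/W
Q = ΔT/R_total = 36/0.01352

Q ≈ 2660 W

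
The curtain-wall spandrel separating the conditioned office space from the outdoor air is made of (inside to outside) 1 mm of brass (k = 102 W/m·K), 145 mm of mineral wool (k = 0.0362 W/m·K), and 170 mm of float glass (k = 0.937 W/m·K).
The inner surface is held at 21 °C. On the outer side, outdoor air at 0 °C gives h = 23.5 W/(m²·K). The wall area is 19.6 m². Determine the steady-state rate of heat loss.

Q ≈ 97.3 W

Series thermal resistances:
R_brass = L/(kA) = 0.001/(102×19.6) = 5.002×10^-7 K/W
R_mineral wool = L/(kA) = 0.145/(0.0362×19.6) = 0.2044 K/W
R_float glass = L/(kA) = 0.17/(0.937×19.6) = 0.009257 K/W
R_outer film = 1/(h_o·A) = 1/(23.5×19.6) = 0.002171 K/W
R_total = 0.2158 K/W
Q = ΔT / R_total = 21 / 0.2158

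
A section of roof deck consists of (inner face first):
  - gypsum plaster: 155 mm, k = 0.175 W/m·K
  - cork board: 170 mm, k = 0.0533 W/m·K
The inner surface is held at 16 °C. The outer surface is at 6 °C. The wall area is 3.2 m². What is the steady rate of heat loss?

Q ≈ 7.85 W

Treating each layer as a thermal resistance in series:
R_gypsum plaster = L/(kA) = 0.155/(0.175×3.2) = 0.2768 K/W
R_cork board = L/(kA) = 0.17/(0.0533×3.2) = 0.9967 K/W
R_total = 1.274 K/W
Q = ΔT / R_total = 10 / 1.274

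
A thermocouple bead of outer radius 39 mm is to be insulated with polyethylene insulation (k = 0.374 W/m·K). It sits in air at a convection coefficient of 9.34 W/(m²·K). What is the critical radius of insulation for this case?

r_cr ≈ 80.1 mm

For a sphere r_cr = 2k/h = 2×0.374/9.34
r_cr = 80.1 mm; since the bare radius (39 mm) is below r_cr, adding a thin layer of insulation will *increase* heat loss.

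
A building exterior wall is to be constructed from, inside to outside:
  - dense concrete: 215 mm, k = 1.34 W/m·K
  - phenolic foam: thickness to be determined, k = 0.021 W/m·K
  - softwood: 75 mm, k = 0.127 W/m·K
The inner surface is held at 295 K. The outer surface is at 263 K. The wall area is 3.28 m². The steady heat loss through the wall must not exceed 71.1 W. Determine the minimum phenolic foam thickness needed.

Using the resistance-network approach (series):
R_dense concrete = L/(kA) = 0.215/(1.34×3.28) = 0.04892 K/W
R_softwood = L/(kA) = 0.075/(0.127×3.28) = 0.18 K/W
Sum of the known resistances R_other = 0.229 K/W
Required total resistance R_tot = ΔT/Q_allow = 32/71.1 = 0.4501 K/W
R_phenolic foam = R_tot − R_other = 0.2211 K/W
L = R·k·A = 0.2211×0.021×3.28

L ≈ 15.2 mm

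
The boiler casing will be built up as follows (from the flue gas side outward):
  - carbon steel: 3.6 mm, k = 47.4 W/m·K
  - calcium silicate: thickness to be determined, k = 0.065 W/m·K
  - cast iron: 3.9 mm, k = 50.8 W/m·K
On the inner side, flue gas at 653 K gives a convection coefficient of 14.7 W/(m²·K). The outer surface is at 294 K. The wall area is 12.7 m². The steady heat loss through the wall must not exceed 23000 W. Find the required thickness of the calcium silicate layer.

L ≈ 8.45 mm

Model the wall as resistances in series:
R_inner film = 1/(h_i·A) = 1/(14.7×12.7) = 0.005356 K/W
R_carbon steel = L/(kA) = 0.0036/(47.4×12.7) = 5.98×10^-6 K/W
R_cast iron = L/(kA) = 0.0039/(50.8×12.7) = 6.045×10^-6 K/W
Sum of the known resistances R_other = 0.005368 K/W
Required total resistance R_tot = ΔT/Q_allow = 359/23000 = 0.01561 K/W
R_calcium silicate = R_tot − R_other = 0.01024 K/W
L = R·k·A = 0.01024×0.065×12.7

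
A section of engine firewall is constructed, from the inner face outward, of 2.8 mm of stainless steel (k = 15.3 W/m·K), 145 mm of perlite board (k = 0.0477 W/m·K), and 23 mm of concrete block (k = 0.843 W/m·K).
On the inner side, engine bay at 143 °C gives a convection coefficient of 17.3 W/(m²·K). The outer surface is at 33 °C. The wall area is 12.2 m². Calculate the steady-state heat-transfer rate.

Treating each layer as a thermal resistance in series:
R_inner film = 1/(h_i·A) = 1/(17.3×12.2) = 0.004738 K/W
R_stainless steel = L/(kA) = 0.0028/(15.3×12.2) = 1.5×10^-5 K/W
R_perlite board = L/(kA) = 0.145/(0.0477×12.2) = 0.2492 K/W
R_concrete block = L/(kA) = 0.023/(0.843×12.2) = 0.002236 K/W
R_total = 0.2562 K/W
Q = ΔT / R_total = 110 / 0.2562

Q ≈ 429 W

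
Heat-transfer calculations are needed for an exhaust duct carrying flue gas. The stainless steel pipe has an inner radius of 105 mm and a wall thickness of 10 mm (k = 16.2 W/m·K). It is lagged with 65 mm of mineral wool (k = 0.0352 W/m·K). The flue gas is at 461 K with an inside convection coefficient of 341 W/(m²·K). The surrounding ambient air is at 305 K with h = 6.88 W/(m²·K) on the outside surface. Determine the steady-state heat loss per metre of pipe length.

q′ ≈ 72.2 W/m

For a radial system each layer contributes R = ln(r_out/r_in)/(2πkL); films add R = 1/(hA).
R_inner film = 1/(h_i·2πr₁L) = 1/(341×2π×0.105×1) = 0.004445 K/W
R_stainless steel pipe wall = ln(115/105)/(2π×16.2×1) = 8.937×10^-4 K/W
R_mineral wool = ln(180/115)/(2π×0.0352×1) = 2.026 K/W
R_outer film = 1/(h_o·2πr_oL) = 1/(6.88×2π×0.18×1) = 0.1285 K/W
R_total = 2.16 K/W
Q = ΔT/R_total = 156/2.16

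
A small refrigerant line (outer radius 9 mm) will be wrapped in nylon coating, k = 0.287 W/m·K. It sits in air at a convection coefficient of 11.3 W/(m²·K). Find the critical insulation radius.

r_cr ≈ 25.4 mm

For a cylinder r_cr = k/h = 0.287/11.3
r_cr = 25.4 mm; since the bare radius (9 mm) is below r_cr, adding a thin layer of insulation will *increase* heat loss.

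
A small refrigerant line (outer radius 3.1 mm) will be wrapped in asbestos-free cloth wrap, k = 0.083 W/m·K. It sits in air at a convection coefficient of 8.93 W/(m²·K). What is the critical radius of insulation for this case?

r_cr ≈ 9.29 mm

For a cylinder r_cr = k/h = 0.083/8.93
r_cr = 9.29 mm; since the bare radius (3.1 mm) is below r_cr, adding a thin layer of insulation will *increase* heat loss.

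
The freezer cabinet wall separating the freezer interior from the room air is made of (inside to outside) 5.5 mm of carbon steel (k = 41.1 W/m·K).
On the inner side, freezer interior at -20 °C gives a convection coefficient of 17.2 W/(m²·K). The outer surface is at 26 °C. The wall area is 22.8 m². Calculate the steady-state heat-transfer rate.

Treating each layer as a thermal resistance in series:
R_inner film = 1/(h_i·A) = 1/(17.2×22.8) = 0.00255 K/W
R_carbon steel = L/(kA) = 0.0055/(41.1×22.8) = 5.869×10^-6 K/W
R_total = 0.002556 K/W
Q = ΔT / R_total = 46 / 0.002556

Q ≈ 18000 W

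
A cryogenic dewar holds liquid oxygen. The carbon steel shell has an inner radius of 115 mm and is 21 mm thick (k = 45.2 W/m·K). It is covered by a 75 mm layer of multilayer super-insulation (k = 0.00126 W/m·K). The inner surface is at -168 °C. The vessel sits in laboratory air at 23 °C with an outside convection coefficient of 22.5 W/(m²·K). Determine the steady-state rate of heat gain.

Q ≈ 1.16 W

For a spherical shell R = (1/r₁ − 1/r₂)/(4πk); film R = 1/(h·4πr²). In series:
R_carbon steel shell = (1/0.115 − 1/0.136)/(4π×45.2) = 0.002364 K/W
R_multilayer super-insulation = (1/0.136 − 1/0.211)/(4π×0.00126) = 165.1 K/W
R_outer film = 1/(h·4πr_o²) = 1/(22.5×4π×0.211²) = 0.07944 K/W
R_total = 165.1 K/W
Q = ΔT/R_total = 191/165.1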